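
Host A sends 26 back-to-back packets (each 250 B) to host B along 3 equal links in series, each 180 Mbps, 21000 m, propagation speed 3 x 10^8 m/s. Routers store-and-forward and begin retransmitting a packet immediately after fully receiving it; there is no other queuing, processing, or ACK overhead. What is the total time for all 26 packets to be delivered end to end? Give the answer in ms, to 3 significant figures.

Per-hop transmission t_tx = L/R = 2000/180000000 = 0.0111111 ms.
Per-hop propagation t_prop = 21000/300000000 = 0.07 ms.
Pipeline fill: first packet needs 3·t_tx to clear all hops; remaining 25 packets each add one t_tx.
Total = (3+26-1)·t_tx + 3·t_prop = 28·0.0111111 + 3·0.07 = 0.521 ms.

0.521 ms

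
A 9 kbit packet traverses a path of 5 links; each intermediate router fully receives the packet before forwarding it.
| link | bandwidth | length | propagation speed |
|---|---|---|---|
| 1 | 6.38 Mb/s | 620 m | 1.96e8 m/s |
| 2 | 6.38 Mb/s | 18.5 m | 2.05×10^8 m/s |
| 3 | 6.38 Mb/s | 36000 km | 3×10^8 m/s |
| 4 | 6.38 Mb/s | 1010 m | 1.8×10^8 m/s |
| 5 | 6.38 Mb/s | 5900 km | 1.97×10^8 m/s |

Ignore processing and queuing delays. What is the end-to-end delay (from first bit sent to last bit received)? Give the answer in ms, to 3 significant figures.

157 ms

L = 9000 bits.
Transmission delay per hop = L/R = 9000/6380000 = 1.41066 ms; 5 hops → 7.05329 ms.
Propagation delays (d/s per hop): 0.00316327, 9.02439e-05, 120, 0.00561111, 29.9492 ms; sum = 149.958 ms.
End-to-end = 157 ms.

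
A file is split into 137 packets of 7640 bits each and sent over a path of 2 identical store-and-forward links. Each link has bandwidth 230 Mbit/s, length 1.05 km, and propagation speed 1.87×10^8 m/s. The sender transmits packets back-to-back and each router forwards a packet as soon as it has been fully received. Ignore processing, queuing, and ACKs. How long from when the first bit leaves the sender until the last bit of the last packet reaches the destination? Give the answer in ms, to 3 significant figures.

4.60 ms

Per-hop transmission t_tx = L/R = 7640/230000000 = 0.0332174 ms.
Per-hop propagation t_prop = 1050/187000000 = 0.00561497 ms.
Pipeline fill: first packet needs 2·t_tx to clear all hops; remaining 136 packets each add one t_tx.
Total = (2+137-1)·t_tx + 2·t_prop = 138·0.0332174 + 2·0.00561497 = 4.60 ms.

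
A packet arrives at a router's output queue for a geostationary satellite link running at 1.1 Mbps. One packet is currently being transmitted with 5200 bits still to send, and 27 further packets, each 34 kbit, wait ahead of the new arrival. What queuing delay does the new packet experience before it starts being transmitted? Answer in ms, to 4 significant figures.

Each queued packet: L/R = 34000/1100000 = 30.9091 ms.
27 queued → 834.545 ms.
Plus remaining 5200 bits of current packet: 4.72727 ms.
Queuing delay = 839.3 ms.

839.3 ms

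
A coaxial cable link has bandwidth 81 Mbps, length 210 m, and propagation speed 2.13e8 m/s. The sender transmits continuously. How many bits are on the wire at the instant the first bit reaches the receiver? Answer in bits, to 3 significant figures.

79.9 bits

Propagation delay = 210 / 213000000 = 9.85915e-07 s.
BDP = R × t_prop = 81000000 × 9.85915e-07 = 79.8592 bits.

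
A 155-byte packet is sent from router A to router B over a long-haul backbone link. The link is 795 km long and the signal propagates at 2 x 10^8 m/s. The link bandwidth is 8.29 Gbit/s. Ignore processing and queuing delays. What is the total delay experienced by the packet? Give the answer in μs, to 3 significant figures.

L = 155 × 8 = 1240 bits.
Transmission delay = L/R = 1240 / 8.29e+09 = 0.149578 μs.
Propagation delay = d/s = 795000 m / 200000000 m/s = 3975 μs.
Total = 3980 μs.

3980 μs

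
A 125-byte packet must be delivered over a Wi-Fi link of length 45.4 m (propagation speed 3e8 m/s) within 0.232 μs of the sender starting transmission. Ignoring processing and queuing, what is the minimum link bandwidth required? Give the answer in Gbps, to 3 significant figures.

12.4 Gbps

L = 1000 bits.
Propagation delay = 45.4 / 300000000 = 0.151333 μs.
Transmission budget = 0.232 − 0.151333 = 0.0806667 μs.
R ≥ L / t_tx = 1000 bits / 8.06667e-08 s = 12.4 Gbps.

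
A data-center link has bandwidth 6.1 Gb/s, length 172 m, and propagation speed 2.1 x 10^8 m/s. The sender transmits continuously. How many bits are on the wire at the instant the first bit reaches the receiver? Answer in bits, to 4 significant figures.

Propagation delay = 172 / 210000000 = 8.19048e-07 s.
BDP = R × t_prop = 6100000000 × 8.19048e-07 = 4996.19 bits.

4996 bits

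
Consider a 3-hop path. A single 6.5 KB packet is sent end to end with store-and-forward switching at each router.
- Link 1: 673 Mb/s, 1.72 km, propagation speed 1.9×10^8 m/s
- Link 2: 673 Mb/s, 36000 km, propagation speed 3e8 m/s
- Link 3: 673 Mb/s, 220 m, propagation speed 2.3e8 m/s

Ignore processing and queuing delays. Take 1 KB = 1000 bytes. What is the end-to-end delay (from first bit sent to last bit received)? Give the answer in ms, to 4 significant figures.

L = 52000 bits.
Transmission delay per hop = L/R = 52000/673000000 = 0.077266 ms; 3 hops → 0.231798 ms.
Propagation delays (d/s per hop): 0.00905263, 120, 0.000956522 ms; sum = 120.01 ms.
End-to-end = 120.2 ms.

120.2 ms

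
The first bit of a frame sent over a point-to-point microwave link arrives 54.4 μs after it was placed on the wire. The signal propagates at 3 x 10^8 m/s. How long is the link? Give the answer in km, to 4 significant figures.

16.32 km

d = s × t_prop = 300000000 × 5.44e-05 = 16.32 km.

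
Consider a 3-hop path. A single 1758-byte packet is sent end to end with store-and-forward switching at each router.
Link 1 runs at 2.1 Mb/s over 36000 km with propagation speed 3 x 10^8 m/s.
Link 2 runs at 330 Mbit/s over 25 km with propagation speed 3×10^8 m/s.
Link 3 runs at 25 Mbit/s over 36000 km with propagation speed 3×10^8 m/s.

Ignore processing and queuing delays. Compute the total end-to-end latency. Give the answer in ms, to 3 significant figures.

L = 1758 × 8 = 14064 bits.
Transmission delays (L/R per hop): 6.69714, 0.0426182, 0.56256 ms; sum = 7.30232 ms.
Propagation delays (d/s per hop): 120, 0.0833333, 120 ms; sum = 240.083 ms.
End-to-end = 247 ms.

247 ms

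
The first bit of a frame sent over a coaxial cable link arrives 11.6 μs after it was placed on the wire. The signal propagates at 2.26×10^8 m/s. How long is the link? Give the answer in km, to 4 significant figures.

2.622 km

d = s × t_prop = 2.26e+08 × 1.16e-05 = 2.622 km.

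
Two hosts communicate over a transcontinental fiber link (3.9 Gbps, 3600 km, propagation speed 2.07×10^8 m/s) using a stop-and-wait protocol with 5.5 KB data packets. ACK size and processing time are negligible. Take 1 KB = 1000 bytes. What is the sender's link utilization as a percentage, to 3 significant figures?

0.0324 %

t_tx = L/R = 44000/3900000000 = 1.12821e-05 s.
t_prop = 3600000/2.07e+08 = 0.0173913 s; RTT = 0.0347826 s.
Cycle = t_tx + RTT = 0.0347939 s.
Utilization = t_tx / cycle = 1.12821e-05/0.0347939 = 0.0324 %.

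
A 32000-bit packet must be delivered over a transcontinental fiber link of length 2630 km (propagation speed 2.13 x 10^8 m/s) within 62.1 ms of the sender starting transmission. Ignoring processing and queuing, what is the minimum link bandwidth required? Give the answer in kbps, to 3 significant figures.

643 kbps

Propagation delay = 2630000 / 213000000 = 12.3474 ms.
Transmission budget = 62.1 − 12.3474 = 49.7526 ms.
R ≥ L / t_tx = 32000 bits / 0.0497526 s = 643 kbps.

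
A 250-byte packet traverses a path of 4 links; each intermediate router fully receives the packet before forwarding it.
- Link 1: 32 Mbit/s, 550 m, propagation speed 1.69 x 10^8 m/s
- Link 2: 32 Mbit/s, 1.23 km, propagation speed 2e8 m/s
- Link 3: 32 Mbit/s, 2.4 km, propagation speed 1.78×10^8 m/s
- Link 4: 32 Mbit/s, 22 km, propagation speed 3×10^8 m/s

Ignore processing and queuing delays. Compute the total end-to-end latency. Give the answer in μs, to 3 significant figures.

L = 250 × 8 = 2000 bits.
Transmission delay per hop = L/R = 2000/32000000 = 62.5 μs; 4 hops → 250 μs.
Propagation delays (d/s per hop): 3.25444, 6.15, 13.4831, 73.3333 μs; sum = 96.2209 μs.
End-to-end = 346 μs.

346 μs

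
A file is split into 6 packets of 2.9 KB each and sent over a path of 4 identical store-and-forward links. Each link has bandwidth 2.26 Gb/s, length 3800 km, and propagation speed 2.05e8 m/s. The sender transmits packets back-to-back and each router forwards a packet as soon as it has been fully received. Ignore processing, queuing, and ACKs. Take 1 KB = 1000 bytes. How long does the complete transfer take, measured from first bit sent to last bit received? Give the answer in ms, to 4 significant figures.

74.24 ms

Per-hop transmission t_tx = L/R = 23200/2260000000 = 0.0102655 ms.
Per-hop propagation t_prop = 3800000/2.05e+08 = 18.5366 ms.
Pipeline fill: first packet needs 4·t_tx to clear all hops; remaining 5 packets each add one t_tx.
Total = (4+6-1)·t_tx + 4·t_prop = 9·0.0102655 + 4·18.5366 = 74.24 ms.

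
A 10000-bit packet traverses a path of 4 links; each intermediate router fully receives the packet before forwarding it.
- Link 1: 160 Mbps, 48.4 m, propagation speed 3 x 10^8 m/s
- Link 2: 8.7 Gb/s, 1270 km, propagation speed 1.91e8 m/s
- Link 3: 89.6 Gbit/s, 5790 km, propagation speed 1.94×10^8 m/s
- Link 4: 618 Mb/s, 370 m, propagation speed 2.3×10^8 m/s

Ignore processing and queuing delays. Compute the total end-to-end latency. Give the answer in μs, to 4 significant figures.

Transmission delays (L/R per hop): 62.5, 1.14943, 0.111607, 16.1812 μs; sum = 79.9423 μs.
Propagation delays (d/s per hop): 0.161333, 6649.21, 29845.4, 1.6087 μs; sum = 36496.3 μs.
End-to-end = 36580 μs.

36580 μs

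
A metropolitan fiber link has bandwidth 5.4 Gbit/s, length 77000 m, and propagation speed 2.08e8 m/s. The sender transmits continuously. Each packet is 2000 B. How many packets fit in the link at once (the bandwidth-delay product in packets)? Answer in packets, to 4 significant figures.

124.9 packets

Propagation delay = 77000 / 208000000 = 0.000370192 s.
BDP = R × t_prop = 5400000000 × 0.000370192 = 1999040 bits.
In packets of 16000 bits: 124.9 packets.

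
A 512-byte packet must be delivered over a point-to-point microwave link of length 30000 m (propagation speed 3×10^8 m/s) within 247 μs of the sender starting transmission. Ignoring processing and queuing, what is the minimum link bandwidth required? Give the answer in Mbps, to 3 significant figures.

L = 4096 bits.
Propagation delay = 30000 / 300000000 = 100 μs.
Transmission budget = 247 − 100 = 147 μs.
R ≥ L / t_tx = 4096 bits / 0.000147 s = 27.9 Mbps.

27.9 Mbps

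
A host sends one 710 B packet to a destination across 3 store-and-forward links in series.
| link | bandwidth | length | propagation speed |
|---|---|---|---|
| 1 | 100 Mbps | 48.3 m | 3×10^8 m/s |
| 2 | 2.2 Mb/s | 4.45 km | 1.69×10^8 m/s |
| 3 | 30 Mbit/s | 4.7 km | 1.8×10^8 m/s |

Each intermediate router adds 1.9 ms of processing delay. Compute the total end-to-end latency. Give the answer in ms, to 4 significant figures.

L = 710 × 8 = 5680 bits.
Transmission delays (L/R per hop): 0.0568, 2.58182, 0.189333 ms; sum = 2.82795 ms.
Propagation delays (d/s per hop): 0.000161, 0.0263314, 0.0261111 ms; sum = 0.0526035 ms.
Processing at 2 router(s): 2 × 1.9 ms = 3.8 ms.
End-to-end = 6.681 ms.

6.681 ms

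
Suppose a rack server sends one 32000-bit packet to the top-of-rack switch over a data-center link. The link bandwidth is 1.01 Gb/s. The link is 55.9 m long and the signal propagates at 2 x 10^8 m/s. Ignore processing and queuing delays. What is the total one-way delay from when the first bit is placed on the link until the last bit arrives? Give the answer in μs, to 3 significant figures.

Transmission delay = L/R = 32000 / 1010000000 = 31.6832 μs.
Propagation delay = d/s = 55.9 m / 200000000 m/s = 0.2795 μs.
Total = 32.0 μs.

32.0 μs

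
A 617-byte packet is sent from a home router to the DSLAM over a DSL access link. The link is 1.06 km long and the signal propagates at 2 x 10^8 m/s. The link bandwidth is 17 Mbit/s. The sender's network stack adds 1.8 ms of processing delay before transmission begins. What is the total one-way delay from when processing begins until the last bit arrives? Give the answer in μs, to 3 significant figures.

2100 μs

L = 617 × 8 = 4936 bits.
Transmission delay = L/R = 4936 / 17000000 = 290.353 μs.
Propagation delay = d/s = 1060 m / 200000000 m/s = 5.3 μs.
Plus processing delay 1.8 ms = 1800 μs.
Total = 2100 μs.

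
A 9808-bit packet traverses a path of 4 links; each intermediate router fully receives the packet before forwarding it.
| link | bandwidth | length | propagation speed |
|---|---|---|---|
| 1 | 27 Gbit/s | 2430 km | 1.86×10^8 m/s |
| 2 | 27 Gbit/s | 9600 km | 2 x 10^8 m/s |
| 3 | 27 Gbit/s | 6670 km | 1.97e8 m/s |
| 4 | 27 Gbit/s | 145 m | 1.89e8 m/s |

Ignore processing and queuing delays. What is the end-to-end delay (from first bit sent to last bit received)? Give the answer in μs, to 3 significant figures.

94900 μs

Transmission delay per hop = L/R = 9808/27000000000 = 0.363259 μs; 4 hops → 1.45304 μs.
Propagation delays (d/s per hop): 13064.5, 48000, 33857.9, 0.767196 μs; sum = 94923.2 μs.
End-to-end = 94900 μs.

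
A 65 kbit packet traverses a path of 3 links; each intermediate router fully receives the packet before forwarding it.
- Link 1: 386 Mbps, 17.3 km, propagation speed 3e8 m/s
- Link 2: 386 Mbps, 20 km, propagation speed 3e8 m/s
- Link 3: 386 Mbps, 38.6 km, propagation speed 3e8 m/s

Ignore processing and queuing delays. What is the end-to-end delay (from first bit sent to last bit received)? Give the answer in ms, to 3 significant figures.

L = 65000 bits.
Transmission delay per hop = L/R = 65000/386000000 = 0.168394 ms; 3 hops → 0.505181 ms.
Propagation delays (d/s per hop): 0.0576667, 0.0666667, 0.128667 ms; sum = 0.253 ms.
End-to-end = 0.758 ms.

0.758 ms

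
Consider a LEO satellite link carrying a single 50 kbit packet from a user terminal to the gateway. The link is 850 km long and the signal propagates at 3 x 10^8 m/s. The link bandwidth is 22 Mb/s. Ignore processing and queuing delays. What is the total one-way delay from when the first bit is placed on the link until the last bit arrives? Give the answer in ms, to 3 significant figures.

5.11 ms

L = 50000 bits.
Transmission delay = L/R = 50000 / 22000000 = 2.27273 ms.
Propagation delay = d/s = 850000 m / 300000000 m/s = 2.83333 ms.
Total = 5.11 ms.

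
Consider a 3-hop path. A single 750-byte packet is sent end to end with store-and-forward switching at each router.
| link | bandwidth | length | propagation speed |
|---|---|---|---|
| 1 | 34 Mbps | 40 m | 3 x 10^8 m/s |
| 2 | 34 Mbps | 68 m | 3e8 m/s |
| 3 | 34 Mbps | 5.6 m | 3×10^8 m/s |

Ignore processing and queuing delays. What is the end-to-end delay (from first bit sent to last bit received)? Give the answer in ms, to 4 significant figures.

0.5298 ms

L = 750 × 8 = 6000 bits.
Transmission delay per hop = L/R = 6000/34000000 = 0.176471 ms; 3 hops → 0.529412 ms.
Propagation delays (d/s per hop): 0.000133333, 0.000226667, 1.86667e-05 ms; sum = 0.000378667 ms.
End-to-end = 0.5298 ms.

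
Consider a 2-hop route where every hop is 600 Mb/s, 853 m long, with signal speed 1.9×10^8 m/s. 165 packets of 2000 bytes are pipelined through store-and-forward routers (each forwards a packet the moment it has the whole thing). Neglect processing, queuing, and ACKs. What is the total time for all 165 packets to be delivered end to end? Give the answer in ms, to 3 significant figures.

Per-hop transmission t_tx = L/R = 16000/600000000 = 0.0266667 ms.
Per-hop propagation t_prop = 853/190000000 = 0.00448947 ms.
Pipeline fill: first packet needs 2·t_tx to clear all hops; remaining 164 packets each add one t_tx.
Total = (2+165-1)·t_tx + 2·t_prop = 166·0.0266667 + 2·0.00448947 = 4.44 ms.

4.44 ms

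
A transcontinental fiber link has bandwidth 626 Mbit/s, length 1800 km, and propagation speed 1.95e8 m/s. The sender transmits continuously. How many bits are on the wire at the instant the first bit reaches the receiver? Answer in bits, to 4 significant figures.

Propagation delay = 1800000 / 195000000 = 0.00923077 s.
BDP = R × t_prop = 626000000 × 0.00923077 = 5778460 bits.

5778000 bits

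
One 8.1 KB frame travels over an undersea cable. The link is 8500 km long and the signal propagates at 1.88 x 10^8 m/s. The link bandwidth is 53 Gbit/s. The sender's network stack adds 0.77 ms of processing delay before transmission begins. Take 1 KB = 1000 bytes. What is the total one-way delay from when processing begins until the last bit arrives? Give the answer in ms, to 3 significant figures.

46.0 ms

L = 64800 bits.
Transmission delay = L/R = 64800 / 53000000000 = 0.00122264 ms.
Propagation delay = d/s = 8500000 m / 188000000 m/s = 45.2128 ms.
Plus processing delay 0.77 ms = 0.77 ms.
Total = 46.0 ms.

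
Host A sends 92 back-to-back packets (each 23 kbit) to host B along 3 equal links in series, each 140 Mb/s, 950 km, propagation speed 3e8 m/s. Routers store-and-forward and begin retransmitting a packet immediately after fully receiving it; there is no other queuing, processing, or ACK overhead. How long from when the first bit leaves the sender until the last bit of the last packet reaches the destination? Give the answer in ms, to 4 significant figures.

Per-hop transmission t_tx = L/R = 23000/140000000 = 0.164286 ms.
Per-hop propagation t_prop = 950000/300000000 = 3.16667 ms.
Pipeline fill: first packet needs 3·t_tx to clear all hops; remaining 91 packets each add one t_tx.
Total = (3+92-1)·t_tx + 3·t_prop = 94·0.164286 + 3·3.16667 = 24.94 ms.

24.94 ms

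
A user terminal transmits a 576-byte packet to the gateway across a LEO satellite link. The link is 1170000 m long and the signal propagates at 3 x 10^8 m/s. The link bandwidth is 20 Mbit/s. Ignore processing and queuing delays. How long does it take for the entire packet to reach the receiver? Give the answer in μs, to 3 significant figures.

L = 576 × 8 = 4608 bits.
Transmission delay = L/R = 4608 / 20000000 = 230.4 μs.
Propagation delay = d/s = 1170000 m / 300000000 m/s = 3900 μs.
Total = 4130 μs.

4130 μs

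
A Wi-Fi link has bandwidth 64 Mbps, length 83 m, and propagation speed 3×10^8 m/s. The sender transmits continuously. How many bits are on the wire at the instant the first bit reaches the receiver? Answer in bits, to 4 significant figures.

Propagation delay = 83 / 300000000 = 2.76667e-07 s.
BDP = R × t_prop = 64000000 × 2.76667e-07 = 17.7067 bits.

17.71 bits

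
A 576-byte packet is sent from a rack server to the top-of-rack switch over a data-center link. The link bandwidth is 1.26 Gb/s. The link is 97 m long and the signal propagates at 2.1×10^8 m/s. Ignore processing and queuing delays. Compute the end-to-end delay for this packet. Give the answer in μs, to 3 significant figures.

4.12 μs

L = 576 × 8 = 4608 bits.
Transmission delay = L/R = 4608 / 1260000000 = 3.65714 μs.
Propagation delay = d/s = 97 m / 210000000 m/s = 0.461905 μs.
Total = 4.12 μs.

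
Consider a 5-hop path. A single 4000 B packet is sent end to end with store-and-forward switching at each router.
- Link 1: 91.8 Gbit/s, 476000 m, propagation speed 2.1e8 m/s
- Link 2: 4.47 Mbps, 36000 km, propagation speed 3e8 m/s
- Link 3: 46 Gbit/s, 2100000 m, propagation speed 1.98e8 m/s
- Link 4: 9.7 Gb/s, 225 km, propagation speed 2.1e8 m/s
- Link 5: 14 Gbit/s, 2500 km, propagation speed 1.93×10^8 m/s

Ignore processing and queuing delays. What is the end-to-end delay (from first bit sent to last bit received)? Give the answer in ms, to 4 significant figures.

154.1 ms

L = 4000 × 8 = 32000 bits.
Transmission delays (L/R per hop): 0.000348584, 7.15884, 0.000695652, 0.00329897, 0.00228571 ms; sum = 7.16547 ms.
Propagation delays (d/s per hop): 2.26667, 120, 10.6061, 1.07143, 12.9534 ms; sum = 146.898 ms.
End-to-end = 154.1 ms.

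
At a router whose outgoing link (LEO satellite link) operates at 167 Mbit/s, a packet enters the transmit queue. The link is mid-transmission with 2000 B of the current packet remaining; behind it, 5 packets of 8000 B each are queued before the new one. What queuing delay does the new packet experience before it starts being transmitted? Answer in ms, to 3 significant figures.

Each queued packet: L/R = 64000/167000000 = 0.383234 ms.
5 queued → 1.91617 ms.
Plus remaining 16000 bits of current packet: 0.0958084 ms.
Queuing delay = 2.01 ms.

2.01 ms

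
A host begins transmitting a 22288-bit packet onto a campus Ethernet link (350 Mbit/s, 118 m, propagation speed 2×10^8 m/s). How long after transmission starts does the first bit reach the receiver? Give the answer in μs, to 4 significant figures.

First bit experiences only propagation delay: d/s = 118/200000000 = 0.5900 μs.

0.5900 μs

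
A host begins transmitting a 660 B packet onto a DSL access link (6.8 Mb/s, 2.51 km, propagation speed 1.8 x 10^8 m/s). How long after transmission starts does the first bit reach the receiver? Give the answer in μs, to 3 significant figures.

13.9 μs

First bit experiences only propagation delay: d/s = 2510/180000000 = 13.9 μs.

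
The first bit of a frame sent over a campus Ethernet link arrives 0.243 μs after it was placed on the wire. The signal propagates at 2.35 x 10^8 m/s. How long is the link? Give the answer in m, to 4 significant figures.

d = s × t_prop = 235000000 × 2.43e-07 = 57.11 m.

57.11 m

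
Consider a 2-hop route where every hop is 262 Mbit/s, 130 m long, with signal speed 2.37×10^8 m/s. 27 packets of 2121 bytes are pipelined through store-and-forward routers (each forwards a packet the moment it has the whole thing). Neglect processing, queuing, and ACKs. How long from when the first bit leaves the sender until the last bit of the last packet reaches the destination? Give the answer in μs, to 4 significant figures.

1814 μs

Per-hop transmission t_tx = L/R = 16968/262000000 = 64.7634 μs.
Per-hop propagation t_prop = 130/237000000 = 0.548523 μs.
Pipeline fill: first packet needs 2·t_tx to clear all hops; remaining 26 packets each add one t_tx.
Total = (2+27-1)·t_tx + 2·t_prop = 28·64.7634 + 2·0.548523 = 1814 μs.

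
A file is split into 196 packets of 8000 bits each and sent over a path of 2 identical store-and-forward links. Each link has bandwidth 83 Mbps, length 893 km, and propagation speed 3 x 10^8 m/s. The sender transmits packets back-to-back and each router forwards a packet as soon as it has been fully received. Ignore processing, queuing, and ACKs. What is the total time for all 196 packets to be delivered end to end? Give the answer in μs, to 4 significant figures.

24940 μs

Per-hop transmission t_tx = L/R = 8000/83000000 = 96.3855 μs.
Per-hop propagation t_prop = 893000/300000000 = 2976.67 μs.
Pipeline fill: first packet needs 2·t_tx to clear all hops; remaining 195 packets each add one t_tx.
Total = (2+196-1)·t_tx + 2·t_prop = 197·96.3855 + 2·2976.67 = 24940 μs.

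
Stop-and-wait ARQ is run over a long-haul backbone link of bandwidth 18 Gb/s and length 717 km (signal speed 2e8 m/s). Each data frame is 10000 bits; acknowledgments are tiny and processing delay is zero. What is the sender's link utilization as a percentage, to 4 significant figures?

0.007748 %

t_tx = L/R = 10000/18000000000 = 5.55556e-07 s.
t_prop = 717000/200000000 = 0.003585 s; RTT = 0.00717 s.
Cycle = t_tx + RTT = 0.00717056 s.
Utilization = t_tx / cycle = 5.55556e-07/0.00717056 = 0.007748 %.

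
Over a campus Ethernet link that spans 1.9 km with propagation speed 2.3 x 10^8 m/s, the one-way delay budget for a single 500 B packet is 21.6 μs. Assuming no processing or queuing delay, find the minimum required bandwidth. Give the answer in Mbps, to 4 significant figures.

299.9 Mbps

L = 4000 bits.
Propagation delay = 1900 / 2.3e+08 = 8.26087 μs.
Transmission budget = 21.6 − 8.26087 = 13.3391 μs.
R ≥ L / t_tx = 4000 bits / 1.33391e-05 s = 299.9 Mbps.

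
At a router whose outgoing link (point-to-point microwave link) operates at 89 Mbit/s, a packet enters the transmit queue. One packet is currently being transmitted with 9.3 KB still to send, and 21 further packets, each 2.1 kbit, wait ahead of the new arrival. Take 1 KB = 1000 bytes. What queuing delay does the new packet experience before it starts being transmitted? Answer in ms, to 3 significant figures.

Each queued packet: L/R = 2100/89000000 = 0.0235955 ms.
21 queued → 0.495506 ms.
Plus remaining 74400 bits of current packet: 0.835955 ms.
Queuing delay = 1.33 ms.

1.33 ms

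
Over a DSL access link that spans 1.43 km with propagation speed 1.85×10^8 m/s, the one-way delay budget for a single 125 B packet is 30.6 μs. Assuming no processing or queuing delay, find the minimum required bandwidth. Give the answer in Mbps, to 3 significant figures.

43.7 Mbps

L = 1000 bits.
Propagation delay = 1430 / 185000000 = 7.72973 μs.
Transmission budget = 30.6 − 7.72973 = 22.8703 μs.
R ≥ L / t_tx = 1000 bits / 2.28703e-05 s = 43.7 Mbps.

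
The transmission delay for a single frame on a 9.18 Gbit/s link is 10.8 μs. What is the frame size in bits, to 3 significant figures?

L = R × t_tx = 9180000000 b/s × 1.08e-05 s = 99144 bits.

99100 bits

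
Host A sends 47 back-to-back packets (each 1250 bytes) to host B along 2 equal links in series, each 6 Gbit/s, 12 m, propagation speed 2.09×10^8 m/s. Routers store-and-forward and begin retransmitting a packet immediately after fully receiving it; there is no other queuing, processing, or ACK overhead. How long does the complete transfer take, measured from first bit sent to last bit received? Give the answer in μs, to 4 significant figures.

Per-hop transmission t_tx = L/R = 10000/6000000000 = 1.66667 μs.
Per-hop propagation t_prop = 12/209000000 = 0.0574163 μs.
Pipeline fill: first packet needs 2·t_tx to clear all hops; remaining 46 packets each add one t_tx.
Total = (2+47-1)·t_tx + 2·t_prop = 48·1.66667 + 2·0.0574163 = 80.11 μs.

80.11 μs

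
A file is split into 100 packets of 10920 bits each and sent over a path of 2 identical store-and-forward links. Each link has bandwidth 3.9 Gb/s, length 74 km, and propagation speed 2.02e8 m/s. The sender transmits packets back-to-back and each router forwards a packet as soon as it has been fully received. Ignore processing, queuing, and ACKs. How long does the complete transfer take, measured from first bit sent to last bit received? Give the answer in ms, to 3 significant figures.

1.02 ms

Per-hop transmission t_tx = L/R = 10920/3900000000 = 0.0028 ms.
Per-hop propagation t_prop = 74000/202000000 = 0.366337 ms.
Pipeline fill: first packet needs 2·t_tx to clear all hops; remaining 99 packets each add one t_tx.
Total = (2+100-1)·t_tx + 2·t_prop = 101·0.0028 + 2·0.366337 = 1.02 ms.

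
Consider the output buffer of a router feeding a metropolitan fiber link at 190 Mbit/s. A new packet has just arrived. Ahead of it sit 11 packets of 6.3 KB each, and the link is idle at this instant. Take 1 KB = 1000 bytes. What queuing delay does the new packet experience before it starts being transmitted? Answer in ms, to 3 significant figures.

Each queued packet: L/R = 50400/190000000 = 0.265263 ms.
11 queued → 2.91789 ms.
Queuing delay = 2.92 ms.

2.92 ms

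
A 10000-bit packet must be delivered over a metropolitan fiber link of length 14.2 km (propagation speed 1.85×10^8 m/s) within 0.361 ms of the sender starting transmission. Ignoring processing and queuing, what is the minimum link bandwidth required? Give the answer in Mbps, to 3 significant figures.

Propagation delay = 14200 / 185000000 = 0.0767568 ms.
Transmission budget = 0.361 − 0.0767568 = 0.284243 ms.
R ≥ L / t_tx = 10000 bits / 0.000284243 s = 35.2 Mbps.

35.2 Mbps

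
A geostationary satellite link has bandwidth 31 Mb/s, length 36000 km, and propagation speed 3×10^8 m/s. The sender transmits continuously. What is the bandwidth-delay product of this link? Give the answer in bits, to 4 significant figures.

Propagation delay = 36000000 / 300000000 = 0.12 s.
BDP = R × t_prop = 31000000 × 0.12 = 3720000 bits.

3720000 bits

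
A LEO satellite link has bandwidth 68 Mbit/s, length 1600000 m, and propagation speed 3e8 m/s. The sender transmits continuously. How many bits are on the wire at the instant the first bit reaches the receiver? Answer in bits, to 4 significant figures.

362700 bits

Propagation delay = 1600000 / 300000000 = 0.00533333 s.
BDP = R × t_prop = 68000000 × 0.00533333 = 362667 bits.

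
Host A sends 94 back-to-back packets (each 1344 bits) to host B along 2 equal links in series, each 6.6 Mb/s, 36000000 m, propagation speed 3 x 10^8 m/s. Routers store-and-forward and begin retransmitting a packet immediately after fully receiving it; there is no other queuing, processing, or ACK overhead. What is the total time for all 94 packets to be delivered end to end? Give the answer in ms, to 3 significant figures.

259 ms

Per-hop transmission t_tx = L/R = 1344/6600000 = 0.203636 ms.
Per-hop propagation t_prop = 36000000/300000000 = 120 ms.
Pipeline fill: first packet needs 2·t_tx to clear all hops; remaining 93 packets each add one t_tx.
Total = (2+94-1)·t_tx + 2·t_prop = 95·0.203636 + 2·120 = 259 ms.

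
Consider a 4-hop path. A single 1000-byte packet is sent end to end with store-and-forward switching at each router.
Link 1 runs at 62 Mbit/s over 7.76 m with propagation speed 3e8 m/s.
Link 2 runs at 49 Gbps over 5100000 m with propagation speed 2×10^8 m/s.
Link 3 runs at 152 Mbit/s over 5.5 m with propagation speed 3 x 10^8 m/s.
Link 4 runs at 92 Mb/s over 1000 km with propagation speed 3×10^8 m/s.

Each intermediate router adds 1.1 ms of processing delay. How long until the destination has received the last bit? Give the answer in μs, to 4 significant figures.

32400 μs

L = 1000 × 8 = 8000 bits.
Transmission delays (L/R per hop): 129.032, 0.163265, 52.6316, 86.9565 μs; sum = 268.784 μs.
Propagation delays (d/s per hop): 0.0258667, 25500, 0.0183333, 3333.33 μs; sum = 28833.4 μs.
Processing at 3 router(s): 3 × 1.1 ms = 3300 μs.
End-to-end = 32400 μs.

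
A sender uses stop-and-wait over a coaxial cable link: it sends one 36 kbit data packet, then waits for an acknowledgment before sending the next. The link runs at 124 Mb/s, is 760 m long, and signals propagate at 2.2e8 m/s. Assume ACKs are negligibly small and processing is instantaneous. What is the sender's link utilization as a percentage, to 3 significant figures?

t_tx = L/R = 36000/124000000 = 0.000290323 s.
t_prop = 760/2.2e+08 = 3.45455e-06 s; RTT = 6.90909e-06 s.
Cycle = t_tx + RTT = 0.000297232 s.
Utilization = t_tx / cycle = 0.000290323/0.000297232 = 97.7 %.

97.7 %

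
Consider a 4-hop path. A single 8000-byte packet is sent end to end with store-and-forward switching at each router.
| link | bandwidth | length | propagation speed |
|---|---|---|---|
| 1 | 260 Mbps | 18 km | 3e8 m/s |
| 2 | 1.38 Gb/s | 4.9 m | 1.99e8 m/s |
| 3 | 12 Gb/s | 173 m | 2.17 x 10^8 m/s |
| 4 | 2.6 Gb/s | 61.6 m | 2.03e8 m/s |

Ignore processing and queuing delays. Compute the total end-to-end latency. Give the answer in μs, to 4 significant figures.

383.6 μs

L = 8000 × 8 = 64000 bits.
Transmission delays (L/R per hop): 246.154, 46.3768, 5.33333, 24.6154 μs; sum = 322.479 μs.
Propagation delays (d/s per hop): 60, 0.0246231, 0.797235, 0.303448 μs; sum = 61.1253 μs.
End-to-end = 383.6 μs.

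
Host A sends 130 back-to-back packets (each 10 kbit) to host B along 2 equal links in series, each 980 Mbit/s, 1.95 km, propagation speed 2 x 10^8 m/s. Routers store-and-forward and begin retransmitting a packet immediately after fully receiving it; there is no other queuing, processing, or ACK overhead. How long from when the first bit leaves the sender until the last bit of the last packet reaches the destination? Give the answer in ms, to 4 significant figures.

1.356 ms

Per-hop transmission t_tx = L/R = 10000/980000000 = 0.0102041 ms.
Per-hop propagation t_prop = 1950/200000000 = 0.00975 ms.
Pipeline fill: first packet needs 2·t_tx to clear all hops; remaining 129 packets each add one t_tx.
Total = (2+130-1)·t_tx + 2·t_prop = 131·0.0102041 + 2·0.00975 = 1.356 ms.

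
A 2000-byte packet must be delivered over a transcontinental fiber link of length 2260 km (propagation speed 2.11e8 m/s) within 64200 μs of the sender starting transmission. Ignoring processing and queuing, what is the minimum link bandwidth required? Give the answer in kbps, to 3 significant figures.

L = 16000 bits.
Propagation delay = 2260000 / 211000000 = 10710.9 μs.
Transmission budget = 64200 − 10710.9 = 53489.1 μs.
R ≥ L / t_tx = 16000 bits / 0.0534891 s = 299 kbps.

299 kbps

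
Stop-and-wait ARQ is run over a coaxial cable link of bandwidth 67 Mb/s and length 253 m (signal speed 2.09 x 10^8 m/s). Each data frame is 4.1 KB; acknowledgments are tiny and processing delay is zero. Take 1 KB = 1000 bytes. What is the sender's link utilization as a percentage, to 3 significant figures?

99.5 %

t_tx = L/R = 32800/67000000 = 0.000489552 s.
t_prop = 253/209000000 = 1.21053e-06 s; RTT = 2.42105e-06 s.
Cycle = t_tx + RTT = 0.000491973 s.
Utilization = t_tx / cycle = 0.000489552/0.000491973 = 99.5 %.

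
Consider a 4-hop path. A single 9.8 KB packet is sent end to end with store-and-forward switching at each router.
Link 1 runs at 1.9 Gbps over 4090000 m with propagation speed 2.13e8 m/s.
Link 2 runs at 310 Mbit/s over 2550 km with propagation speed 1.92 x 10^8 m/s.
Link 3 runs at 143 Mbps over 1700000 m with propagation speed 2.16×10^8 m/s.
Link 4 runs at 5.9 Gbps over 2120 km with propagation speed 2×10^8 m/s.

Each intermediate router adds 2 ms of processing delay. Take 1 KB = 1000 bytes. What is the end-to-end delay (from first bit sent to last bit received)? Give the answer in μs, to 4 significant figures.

57810 μs

L = 78400 bits.
Transmission delays (L/R per hop): 41.2632, 252.903, 548.252, 13.2881 μs; sum = 855.706 μs.
Propagation delays (d/s per hop): 19201.9, 13281.3, 7870.37, 10600 μs; sum = 50953.5 μs.
Processing at 3 router(s): 3 × 2 ms = 6000 μs.
End-to-end = 57810 μs.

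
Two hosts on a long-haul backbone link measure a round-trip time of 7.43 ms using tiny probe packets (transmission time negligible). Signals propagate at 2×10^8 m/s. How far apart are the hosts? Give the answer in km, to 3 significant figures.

743 km

One-way propagation = RTT/2 = 3.715 ms.
d = s × t = 200000000 × 0.003715 = 743 km.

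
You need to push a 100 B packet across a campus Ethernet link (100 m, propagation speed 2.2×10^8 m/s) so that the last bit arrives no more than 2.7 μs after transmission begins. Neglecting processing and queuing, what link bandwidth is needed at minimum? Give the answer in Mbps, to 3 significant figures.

L = 800 bits.
Propagation delay = 100 / 2.2e+08 = 0.454545 μs.
Transmission budget = 2.7 − 0.454545 = 2.24545 μs.
R ≥ L / t_tx = 800 bits / 2.24545e-06 s = 356 Mbps.

356 Mbps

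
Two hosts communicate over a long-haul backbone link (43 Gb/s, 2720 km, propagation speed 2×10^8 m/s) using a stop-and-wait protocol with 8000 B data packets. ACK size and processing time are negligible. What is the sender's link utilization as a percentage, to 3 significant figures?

t_tx = L/R = 64000/43000000000 = 1.48837e-06 s.
t_prop = 2720000/200000000 = 0.0136 s; RTT = 0.0272 s.
Cycle = t_tx + RTT = 0.0272015 s.
Utilization = t_tx / cycle = 1.48837e-06/0.0272015 = 0.00547 %.

0.00547 %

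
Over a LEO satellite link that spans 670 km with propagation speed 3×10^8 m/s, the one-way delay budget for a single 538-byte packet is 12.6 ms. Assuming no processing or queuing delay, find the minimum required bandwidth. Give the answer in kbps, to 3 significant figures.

415 kbps

L = 4304 bits.
Propagation delay = 670000 / 300000000 = 2.23333 ms.
Transmission budget = 12.6 − 2.23333 = 10.3667 ms.
R ≥ L / t_tx = 4304 bits / 0.0103667 s = 415 kbps.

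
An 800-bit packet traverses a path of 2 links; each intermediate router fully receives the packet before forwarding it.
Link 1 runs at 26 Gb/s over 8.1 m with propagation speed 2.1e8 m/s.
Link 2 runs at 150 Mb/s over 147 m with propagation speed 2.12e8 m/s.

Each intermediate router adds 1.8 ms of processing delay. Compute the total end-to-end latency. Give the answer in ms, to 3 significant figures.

1.81 ms

Transmission delays (L/R per hop): 3.07692e-05, 0.00533333 ms; sum = 0.0053641 ms.
Propagation delays (d/s per hop): 3.85714e-05, 0.000693396 ms; sum = 0.000731968 ms.
Processing at 1 router(s): 1 × 1.8 ms = 1.8 ms.
End-to-end = 1.81 ms.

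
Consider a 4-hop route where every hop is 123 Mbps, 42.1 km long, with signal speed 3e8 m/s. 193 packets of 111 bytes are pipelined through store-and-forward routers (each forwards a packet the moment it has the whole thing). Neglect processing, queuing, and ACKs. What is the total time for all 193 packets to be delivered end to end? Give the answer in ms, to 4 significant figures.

Per-hop transmission t_tx = L/R = 888/123000000 = 0.00721951 ms.
Per-hop propagation t_prop = 42100/300000000 = 0.140333 ms.
Pipeline fill: first packet needs 4·t_tx to clear all hops; remaining 192 packets each add one t_tx.
Total = (4+193-1)·t_tx + 4·t_prop = 196·0.00721951 + 4·0.140333 = 1.976 ms.

1.976 ms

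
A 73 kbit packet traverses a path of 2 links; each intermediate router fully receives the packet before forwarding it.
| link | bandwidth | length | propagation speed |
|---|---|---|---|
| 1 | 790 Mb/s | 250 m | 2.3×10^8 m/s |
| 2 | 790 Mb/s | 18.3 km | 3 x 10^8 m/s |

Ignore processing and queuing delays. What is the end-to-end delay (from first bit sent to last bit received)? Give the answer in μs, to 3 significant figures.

247 μs

L = 73000 bits.
Transmission delay per hop = L/R = 73000/790000000 = 92.4051 μs; 2 hops → 184.81 μs.
Propagation delays (d/s per hop): 1.08696, 61 μs; sum = 62.087 μs.
End-to-end = 247 μs.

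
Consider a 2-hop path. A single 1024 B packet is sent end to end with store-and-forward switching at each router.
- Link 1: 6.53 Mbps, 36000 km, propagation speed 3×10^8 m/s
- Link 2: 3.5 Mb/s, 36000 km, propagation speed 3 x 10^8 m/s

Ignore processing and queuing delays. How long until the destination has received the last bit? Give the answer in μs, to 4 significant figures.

243600 μs

L = 1024 × 8 = 8192 bits.
Transmission delays (L/R per hop): 1254.52, 2340.57 μs; sum = 3595.09 μs.
Propagation delays (d/s per hop): 120000, 120000 μs; sum = 240000 μs.
End-to-end = 243600 μs.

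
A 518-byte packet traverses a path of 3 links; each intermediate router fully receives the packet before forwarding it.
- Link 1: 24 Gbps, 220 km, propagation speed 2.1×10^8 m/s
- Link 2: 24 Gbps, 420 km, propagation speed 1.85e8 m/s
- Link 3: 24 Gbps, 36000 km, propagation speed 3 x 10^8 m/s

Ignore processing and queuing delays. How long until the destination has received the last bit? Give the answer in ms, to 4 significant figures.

L = 518 × 8 = 4144 bits.
Transmission delay per hop = L/R = 4144/24000000000 = 0.000172667 ms; 3 hops → 0.000518 ms.
Propagation delays (d/s per hop): 1.04762, 2.27027, 120 ms; sum = 123.318 ms.
End-to-end = 123.3 ms.

123.3 ms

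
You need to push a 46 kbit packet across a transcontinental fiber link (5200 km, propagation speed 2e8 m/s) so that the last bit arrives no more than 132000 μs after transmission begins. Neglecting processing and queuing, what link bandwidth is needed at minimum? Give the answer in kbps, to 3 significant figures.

Propagation delay = 5200000 / 200000000 = 26000 μs.
Transmission budget = 132000 − 26000 = 106000 μs.
R ≥ L / t_tx = 46000 bits / 0.106 s = 434 kbps.

434 kbps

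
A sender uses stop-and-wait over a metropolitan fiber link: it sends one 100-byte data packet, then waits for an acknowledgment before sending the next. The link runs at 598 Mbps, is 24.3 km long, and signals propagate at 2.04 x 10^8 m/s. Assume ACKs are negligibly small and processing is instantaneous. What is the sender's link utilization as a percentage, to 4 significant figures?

0.5584 %

t_tx = L/R = 800/598000000 = 1.33779e-06 s.
t_prop = 24300/204000000 = 0.000119118 s; RTT = 0.000238235 s.
Cycle = t_tx + RTT = 0.000239573 s.
Utilization = t_tx / cycle = 1.33779e-06/0.000239573 = 0.5584 %.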